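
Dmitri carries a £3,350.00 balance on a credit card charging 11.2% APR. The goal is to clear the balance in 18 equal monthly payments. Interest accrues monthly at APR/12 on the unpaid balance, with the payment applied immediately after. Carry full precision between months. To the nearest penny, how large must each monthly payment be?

Monthly rate r = 11.2%/12 = 0.933333% = 0.00933333.
Level-payment amortization: P = B₀·r / (1 − (1+r)^(−n)) = 3350.00·0.00933333 / (1 − 1.00933^(−18)).
Denominator 1 − (1+r)^(−18) = 0.153987246.
P = 31.2667 / 0.153987246 ≈ 203.05.

£203.05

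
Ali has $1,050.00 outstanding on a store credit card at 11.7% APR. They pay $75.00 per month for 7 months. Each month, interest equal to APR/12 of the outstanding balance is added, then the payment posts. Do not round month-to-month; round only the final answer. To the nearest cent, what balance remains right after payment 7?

$583.18

Monthly rate r = 11.7%/12 = 0.975% = 0.00975.
Each month: B ← B·(1+r) − $75.00.
Month 1: interest $10.24; balance after payment $985.24.
Month 2: interest $9.61; balance after payment $919.84.
Month 3: interest $8.97; balance after payment $853.81.
Month 4: interest $8.32; balance after payment $787.14.
Month 5: interest $7.67; balance after payment $719.81.
Month 6: interest $7.02; balance after payment $651.83.
Month 7: interest $6.36; balance after payment $583.18.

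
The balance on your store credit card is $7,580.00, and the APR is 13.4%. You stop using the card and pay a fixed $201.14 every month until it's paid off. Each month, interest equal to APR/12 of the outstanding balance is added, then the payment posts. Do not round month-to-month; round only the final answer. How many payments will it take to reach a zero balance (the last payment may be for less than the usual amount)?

Monthly rate r = 13.4%/12 = 1.11667% = 0.0111667.
Recurrence: B ← B·(1+r) − $201.14.
Month 1: interest $84.64; balance after payment $7,463.50.
Month 2: interest $83.34; balance after payment $7,345.71.
Closed form: n = −ln(1 − rB₀/P)/ln(1+r) = −ln(0.57918)/ln(1.01117) ≈ 49.180, so the balance reaches zero during payment 50.

50 payments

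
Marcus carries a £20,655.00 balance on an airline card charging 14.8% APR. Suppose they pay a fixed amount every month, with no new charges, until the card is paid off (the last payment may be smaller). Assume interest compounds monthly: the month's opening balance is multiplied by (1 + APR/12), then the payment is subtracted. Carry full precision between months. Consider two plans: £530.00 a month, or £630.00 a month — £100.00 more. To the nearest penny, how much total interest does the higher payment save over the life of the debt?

Monthly rate r = 14.8%/12 = 1.23333% = 0.0123333.
At £530.00/mo: n = ⌈−ln(1 − rB₀/P)/ln(1+r)⌉ = 54 payments (last £239.06); total interest = total paid − £20,655.00 = £7,674.06.
At £630.00/mo: 43 payments (last £169.45); total interest £5,974.45.
Interest saved = £7,674.06 − £5,974.45 = £1,699.61.

£1,699.61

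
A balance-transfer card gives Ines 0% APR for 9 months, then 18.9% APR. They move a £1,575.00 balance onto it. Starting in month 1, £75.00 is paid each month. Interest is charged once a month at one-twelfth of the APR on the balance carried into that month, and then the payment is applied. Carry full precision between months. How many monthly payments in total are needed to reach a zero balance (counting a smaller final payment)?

Promo months 1–9 at r₀ = 0%/12 = 0; months 10+ at r₁ = 18.9%/12 = 0.01575.
After month 9 (no interest yet): B = £1,575.00 − 9·£75.00 = £900.00.
Then at r₁ with £75.00/mo: n₂ = −ln(1 − r₁·B/P)/ln(1+r₁) ≈ 13.41 → 14 more payments.

23 months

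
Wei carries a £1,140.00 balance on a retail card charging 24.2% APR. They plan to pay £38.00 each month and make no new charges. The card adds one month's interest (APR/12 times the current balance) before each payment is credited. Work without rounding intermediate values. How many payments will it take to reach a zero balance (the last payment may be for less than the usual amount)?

Monthly rate r = 24.2%/12 = 2.01667% = 0.0201667.
Recurrence: B ← B·(1+r) − £38.00.
Month 1: interest £22.99; balance after payment £1,124.99.
Month 2: interest £22.69; balance after payment £1,109.68.
Closed form: n = −ln(1 − rB₀/P)/ln(1+r) = −ln(0.395)/ln(1.02017) ≈ 46.523, so the balance reaches zero during payment 47.

47 payments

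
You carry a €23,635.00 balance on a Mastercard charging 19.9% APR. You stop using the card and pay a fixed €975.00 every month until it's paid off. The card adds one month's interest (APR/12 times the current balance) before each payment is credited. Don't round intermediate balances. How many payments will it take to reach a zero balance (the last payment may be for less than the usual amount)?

Monthly rate r = 19.9%/12 = 1.65833% = 0.0165833.
Recurrence: B ← B·(1+r) − €975.00.
Month 1: interest €391.95; balance after payment €23,051.95.
Month 2: interest €382.28; balance after payment €22,459.23.
Closed form: n = −ln(1 − rB₀/P)/ln(1+r) = −ln(0.598)/ln(1.01658) ≈ 31.261, so the balance reaches zero during payment 32.

32 payments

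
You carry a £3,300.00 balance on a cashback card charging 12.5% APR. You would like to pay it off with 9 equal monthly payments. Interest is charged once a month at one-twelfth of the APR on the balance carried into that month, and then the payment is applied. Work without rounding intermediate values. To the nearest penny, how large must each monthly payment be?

£386.03

Monthly rate r = 12.5%/12 = 1.04167% = 0.0104167.
Level-payment amortization: P = B₀·r / (1 − (1+r)^(−n)) = 3300.00·0.0104167 / (1 − 1.01042^(−9)).
Denominator 1 − (1+r)^(−9) = 0.0890480099.
P = 34.375 / 0.0890480099 ≈ 386.03.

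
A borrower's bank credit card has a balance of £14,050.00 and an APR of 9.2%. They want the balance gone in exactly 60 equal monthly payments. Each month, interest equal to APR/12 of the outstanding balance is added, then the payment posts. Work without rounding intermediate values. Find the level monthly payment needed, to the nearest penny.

Monthly rate r = 9.2%/12 = 0.766667% = 0.00766667.
Level-payment amortization: P = B₀·r / (1 − (1+r)^(−n)) = 14050.00·0.00766667 / (1 − 1.00767^(−60)).
Denominator 1 − (1+r)^(−60) = 0.367607876.
P = 107.717 / 0.367607876 ≈ 293.02.

£293.02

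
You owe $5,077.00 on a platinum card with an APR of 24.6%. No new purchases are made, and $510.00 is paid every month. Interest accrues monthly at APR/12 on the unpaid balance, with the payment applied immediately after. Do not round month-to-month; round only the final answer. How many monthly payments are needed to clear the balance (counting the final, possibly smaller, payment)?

Monthly rate r = 24.6%/12 = 2.05% = 0.0205.
Recurrence: B ← B·(1+r) − $510.00.
Month 1: interest $104.08; balance after payment $4,671.08.
Month 2: interest $95.76; balance after payment $4,256.84.
Closed form: n = −ln(1 − rB₀/P)/ln(1+r) = −ln(0.79592)/ln(1.0205) ≈ 11.248, so the balance reaches zero during payment 12.

12 months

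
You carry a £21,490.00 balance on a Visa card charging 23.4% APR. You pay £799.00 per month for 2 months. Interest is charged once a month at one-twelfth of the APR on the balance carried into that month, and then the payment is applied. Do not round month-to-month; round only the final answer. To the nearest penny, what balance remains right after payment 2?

£20,722.70

Monthly rate r = 23.4%/12 = 1.95% = 0.0195.
Each month: B ← B·(1+r) − £799.00.
Month 1: interest £419.06; balance after payment £21,110.06.
Month 2: interest £411.65; balance after payment £20,722.70.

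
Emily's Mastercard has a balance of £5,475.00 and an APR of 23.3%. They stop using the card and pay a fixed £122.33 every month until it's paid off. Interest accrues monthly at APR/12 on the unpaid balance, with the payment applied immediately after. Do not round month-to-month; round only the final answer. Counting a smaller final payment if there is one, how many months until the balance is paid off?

106 months

Monthly rate r = 23.3%/12 = 1.94167% = 0.0194167.
Recurrence: B ← B·(1+r) − £122.33.
Month 1: interest £106.31; balance after payment £5,458.98.
Month 2: interest £106.00; balance after payment £5,442.64.
Closed form: n = −ln(1 − rB₀/P)/ln(1+r) = −ln(0.13099)/ln(1.01942) ≈ 105.699, so the balance reaches zero during payment 106.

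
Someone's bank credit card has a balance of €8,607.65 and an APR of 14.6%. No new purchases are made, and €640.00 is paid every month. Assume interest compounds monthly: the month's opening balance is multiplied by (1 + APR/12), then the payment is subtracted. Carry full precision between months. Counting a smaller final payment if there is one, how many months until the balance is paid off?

15 payments

Monthly rate r = 14.6%/12 = 1.21667% = 0.0121667.
Recurrence: B ← B·(1+r) − €640.00.
Month 1: interest €104.73; balance after payment €8,072.38.
Month 2: interest €98.21; balance after payment €7,530.59.
Closed form: n = −ln(1 − rB₀/P)/ln(1+r) = −ln(0.83636)/ln(1.01217) ≈ 14.776, so the balance reaches zero during payment 15.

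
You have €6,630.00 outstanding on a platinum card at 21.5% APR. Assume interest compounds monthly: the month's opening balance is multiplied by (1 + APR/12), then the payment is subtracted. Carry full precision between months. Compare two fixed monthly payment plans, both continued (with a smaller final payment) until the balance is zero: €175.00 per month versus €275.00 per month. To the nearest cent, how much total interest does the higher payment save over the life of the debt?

€2,433.07

Monthly rate r = 21.5%/12 = 1.79167% = 0.0179167.
At €175.00/mo: n = ⌈−ln(1 − rB₀/P)/ln(1+r)⌉ = 64 payments (last €166.51); total interest = total paid − €6,630.00 = €4,561.51.
At €275.00/mo: 32 payments (last €233.44); total interest €2,128.44.
Interest saved = €4,561.51 − €2,128.44 = €2,433.07.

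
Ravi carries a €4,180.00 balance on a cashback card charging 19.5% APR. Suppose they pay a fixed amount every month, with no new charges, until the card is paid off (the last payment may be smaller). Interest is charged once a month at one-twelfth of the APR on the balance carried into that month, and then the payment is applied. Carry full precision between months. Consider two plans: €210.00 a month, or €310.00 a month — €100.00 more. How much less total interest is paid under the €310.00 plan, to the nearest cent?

Monthly rate r = 19.5%/12 = 1.625% = 0.01625.
At €210.00/mo: n = ⌈−ln(1 − rB₀/P)/ln(1+r)⌉ = 25 payments (last €50.95); total interest = total paid − €4,180.00 = €910.95.
At €310.00/mo: 16 payments (last €106.99); total interest €576.99.
Interest saved = €910.95 − €576.99 = €333.96.

€333.96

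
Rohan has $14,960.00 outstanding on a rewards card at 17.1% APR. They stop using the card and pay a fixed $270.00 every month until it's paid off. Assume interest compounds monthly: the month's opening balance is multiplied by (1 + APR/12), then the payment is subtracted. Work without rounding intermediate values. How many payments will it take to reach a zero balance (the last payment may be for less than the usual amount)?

Monthly rate r = 17.1%/12 = 1.425% = 0.01425.
Recurrence: B ← B·(1+r) − $270.00.
Month 1: interest $213.18; balance after payment $14,903.18.
Month 2: interest $212.37; balance after payment $14,845.55.
Closed form: n = −ln(1 − rB₀/P)/ln(1+r) = −ln(0.21044)/ln(1.01425) ≈ 110.148, so the balance reaches zero during payment 111.

111 payments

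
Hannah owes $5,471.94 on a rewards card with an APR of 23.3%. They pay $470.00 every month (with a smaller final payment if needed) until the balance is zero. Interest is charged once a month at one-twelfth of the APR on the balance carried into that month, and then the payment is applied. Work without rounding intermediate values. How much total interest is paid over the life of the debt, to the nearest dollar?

Monthly rate r = 23.3%/12 = 1.94167% = 0.0194167.
Payoff takes n = ⌈−ln(1 − rB₀/P)/ln(1+r)⌉ = ⌈13.326⌉ = 14 payments; the last is $153.98.
Total paid = 13·$470.00 + $153.98 = $6,263.98.
Total interest = total paid − principal = $6,263.98 − $5,471.94 = $792.04.

$792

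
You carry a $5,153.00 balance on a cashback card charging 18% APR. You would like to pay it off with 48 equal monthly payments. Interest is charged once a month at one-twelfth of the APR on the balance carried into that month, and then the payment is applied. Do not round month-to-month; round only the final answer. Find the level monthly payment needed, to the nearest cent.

$151.37

Monthly rate r = 18%/12 = 1.5% = 0.015.
Level-payment amortization: P = B₀·r / (1 − (1+r)^(−n)) = 5153.00·0.015 / (1 − 1.015^(−48)).
Denominator 1 − (1+r)^(−48) = 0.510638305.
P = 77.295 / 0.510638305 ≈ 151.37.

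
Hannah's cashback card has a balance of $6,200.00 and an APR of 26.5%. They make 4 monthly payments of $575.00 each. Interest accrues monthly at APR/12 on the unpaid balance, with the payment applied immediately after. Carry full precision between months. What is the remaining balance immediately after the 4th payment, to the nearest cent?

$4,388.76

Monthly rate r = 26.5%/12 = 2.20833% = 0.0220833.
Each month: B ← B·(1+r) − $575.00.
Month 1: interest $136.92; balance after payment $5,761.92.
Month 2: interest $127.24; balance after payment $5,314.16.
Month 3: interest $117.35; balance after payment $4,856.51.
Month 4: interest $107.25; balance after payment $4,388.76.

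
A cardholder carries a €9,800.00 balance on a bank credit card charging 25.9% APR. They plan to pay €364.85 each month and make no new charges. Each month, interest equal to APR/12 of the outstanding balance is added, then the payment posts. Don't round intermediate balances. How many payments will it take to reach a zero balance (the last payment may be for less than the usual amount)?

Monthly rate r = 25.9%/12 = 2.15833% = 0.0215833.
Recurrence: B ← B·(1+r) − €364.85.
Month 1: interest €211.52; balance after payment €9,646.67.
Month 2: interest €208.21; balance after payment €9,490.02.
Closed form: n = −ln(1 − rB₀/P)/ln(1+r) = −ln(0.42026)/ln(1.02158) ≈ 40.596, so the balance reaches zero during payment 41.

41 months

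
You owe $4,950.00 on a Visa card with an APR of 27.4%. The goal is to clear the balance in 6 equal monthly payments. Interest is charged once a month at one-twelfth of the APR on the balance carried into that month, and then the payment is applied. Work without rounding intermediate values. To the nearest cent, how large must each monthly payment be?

$892.17

Monthly rate r = 27.4%/12 = 2.28333% = 0.0228333.
Level-payment amortization: P = B₀·r / (1 − (1+r)^(−n)) = 4950.00·0.0228333 / (1 − 1.02283^(−6)).
Denominator 1 − (1+r)^(−6) = 0.126685316.
P = 113.025 / 0.126685316 ≈ 892.17.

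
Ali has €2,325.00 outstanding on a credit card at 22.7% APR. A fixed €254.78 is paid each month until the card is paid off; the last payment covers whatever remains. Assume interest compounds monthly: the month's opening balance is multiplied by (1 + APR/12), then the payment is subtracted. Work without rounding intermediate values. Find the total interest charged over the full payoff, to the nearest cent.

Monthly rate r = 22.7%/12 = 1.89167% = 0.0189167.
Payoff takes n = ⌈−ln(1 − rB₀/P)/ln(1+r)⌉ = ⌈10.112⌉ = 11 payments; the last is €28.75.
Total paid = 10·€254.78 + €28.75 = €2,576.55.
Total interest = total paid − principal = €2,576.55 − €2,325.00 = €251.55.

€251.55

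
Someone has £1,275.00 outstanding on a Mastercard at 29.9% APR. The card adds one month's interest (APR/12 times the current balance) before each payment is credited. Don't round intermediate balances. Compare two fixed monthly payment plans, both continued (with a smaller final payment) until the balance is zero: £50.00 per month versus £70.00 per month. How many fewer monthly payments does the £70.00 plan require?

16 fewer payments

Monthly rate r = 29.9%/12 = 2.49167% = 0.0249167.
At £50.00/mo: n = ⌈−ln(1 − rB₀/P)/ln(1+r)⌉ = 41 payments (last £49.64); total interest = total paid − £1,275.00 = £774.64.
At £70.00/mo: 25 payments (last £40.51); total interest £445.51.
Payments saved = 41 − 25 = 16.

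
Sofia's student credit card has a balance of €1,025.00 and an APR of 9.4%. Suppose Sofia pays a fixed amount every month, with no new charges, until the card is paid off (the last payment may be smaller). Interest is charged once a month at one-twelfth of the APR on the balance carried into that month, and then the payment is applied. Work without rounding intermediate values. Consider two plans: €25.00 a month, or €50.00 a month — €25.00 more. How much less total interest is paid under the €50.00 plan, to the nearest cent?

Monthly rate r = 9.4%/12 = 0.783333% = 0.00783333.
At €25.00/mo: n = ⌈−ln(1 − rB₀/P)/ln(1+r)⌉ = 50 payments (last €16.18); total interest = total paid − €1,025.00 = €216.18.
At €50.00/mo: 23 payments (last €21.75); total interest €96.75.
Interest saved = €216.18 − €96.75 = €119.43.

€119.43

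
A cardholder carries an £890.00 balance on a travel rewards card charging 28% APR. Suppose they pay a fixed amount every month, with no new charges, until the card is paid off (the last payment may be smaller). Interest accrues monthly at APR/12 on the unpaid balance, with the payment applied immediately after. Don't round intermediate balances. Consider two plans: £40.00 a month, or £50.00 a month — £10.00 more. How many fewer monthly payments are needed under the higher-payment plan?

8 fewer payments

Monthly rate r = 28%/12 = 2.33333% = 0.0233333.
At £40.00/mo: n = ⌈−ln(1 − rB₀/P)/ln(1+r)⌉ = 32 payments (last £29.93); total interest = total paid − £890.00 = £379.93.
At £50.00/mo: 24 payments (last £13.58); total interest £273.58.
Payments saved = 32 − 24 = 8.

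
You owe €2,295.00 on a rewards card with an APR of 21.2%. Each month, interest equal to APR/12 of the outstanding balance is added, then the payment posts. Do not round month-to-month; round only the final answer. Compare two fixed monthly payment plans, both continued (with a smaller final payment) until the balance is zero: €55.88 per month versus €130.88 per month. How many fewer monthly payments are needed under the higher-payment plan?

Monthly rate r = 21.2%/12 = 1.76667% = 0.0176667.
At €55.88/mo: n = ⌈−ln(1 − rB₀/P)/ln(1+r)⌉ = 74 payments (last €46.85); total interest = total paid − €2,295.00 = €1,831.09.
At €130.88/mo: 22 payments (last €22.55); total interest €476.03.
Payments saved = 74 − 22 = 52.

52 fewer payments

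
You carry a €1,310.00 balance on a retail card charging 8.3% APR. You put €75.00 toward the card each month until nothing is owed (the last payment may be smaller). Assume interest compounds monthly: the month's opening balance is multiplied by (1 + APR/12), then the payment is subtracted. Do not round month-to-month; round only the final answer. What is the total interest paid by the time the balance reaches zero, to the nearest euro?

€91

Monthly rate r = 8.3%/12 = 0.691667% = 0.00691667.
Payoff takes n = ⌈−ln(1 − rB₀/P)/ln(1+r)⌉ = ⌈18.680⌉ = 19 payments; the last is €51.02.
Total paid = 18·€75.00 + €51.02 = €1,401.02.
Total interest = total paid − principal = €1,401.02 − €1,310.00 = €91.02.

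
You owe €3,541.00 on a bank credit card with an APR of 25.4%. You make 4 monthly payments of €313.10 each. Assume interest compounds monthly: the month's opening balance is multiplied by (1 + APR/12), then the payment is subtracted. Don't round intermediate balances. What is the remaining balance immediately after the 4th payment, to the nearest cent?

Monthly rate r = 25.4%/12 = 2.11667% = 0.0211667.
Each month: B ← B·(1+r) − €313.10.
Month 1: interest €74.95; balance after payment €3,302.85.
Month 2: interest €69.91; balance after payment €3,059.66.
Month 3: interest €64.76; balance after payment €2,811.32.
Month 4: interest €59.51; balance after payment €2,557.73.

€2,557.73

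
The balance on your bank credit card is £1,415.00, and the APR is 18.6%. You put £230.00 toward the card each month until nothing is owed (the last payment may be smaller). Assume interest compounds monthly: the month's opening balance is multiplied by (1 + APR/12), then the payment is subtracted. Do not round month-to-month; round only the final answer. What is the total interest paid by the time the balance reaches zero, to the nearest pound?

£84

Monthly rate r = 18.6%/12 = 1.55% = 0.0155.
Payoff takes n = ⌈−ln(1 − rB₀/P)/ln(1+r)⌉ = ⌈6.516⌉ = 7 payments; the last is £119.02.
Total paid = 6·£230.00 + £119.02 = £1,499.02.
Total interest = total paid − principal = £1,499.02 − £1,415.00 = £84.02.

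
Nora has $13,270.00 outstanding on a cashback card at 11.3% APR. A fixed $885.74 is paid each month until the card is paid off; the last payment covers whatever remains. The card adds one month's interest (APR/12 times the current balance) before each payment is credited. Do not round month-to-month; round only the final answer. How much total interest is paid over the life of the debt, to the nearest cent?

$1,102.58

Monthly rate r = 11.3%/12 = 0.941667% = 0.00941667.
Payoff takes n = ⌈−ln(1 − rB₀/P)/ln(1+r)⌉ = ⌈16.226⌉ = 17 payments; the last is $200.74.
Total paid = 16·$885.74 + $200.74 = $14,372.58.
Total interest = total paid − principal = $14,372.58 − $13,270.00 = $1,102.58.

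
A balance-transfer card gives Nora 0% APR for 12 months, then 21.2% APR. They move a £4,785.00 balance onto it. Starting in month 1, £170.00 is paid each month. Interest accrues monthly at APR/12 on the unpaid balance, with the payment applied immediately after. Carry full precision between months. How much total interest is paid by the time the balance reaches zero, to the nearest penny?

£515.38

Promo months 1–12 at r₀ = 0%/12 = 0; months 13+ at r₁ = 21.2%/12 = 0.0176667.
After month 12 (no interest yet): B = £4,785.00 − 12·£170.00 = £2,745.00.
Then at r₁ with £170.00/mo: n₂ = −ln(1 − r₁·B/P)/ln(1+r₁) ≈ 19.18 → 20 more payments.
Total paid = 31·£170.00 + £30.38 = £5,300.38; interest = £5,300.38 − £4,785.00 = £515.38.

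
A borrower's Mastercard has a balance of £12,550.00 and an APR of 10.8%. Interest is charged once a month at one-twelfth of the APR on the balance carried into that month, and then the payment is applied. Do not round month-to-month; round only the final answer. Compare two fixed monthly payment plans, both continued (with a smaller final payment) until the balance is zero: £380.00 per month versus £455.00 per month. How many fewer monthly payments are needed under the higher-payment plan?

Monthly rate r = 10.8%/12 = 0.9% = 0.009.
At £380.00/mo: n = ⌈−ln(1 − rB₀/P)/ln(1+r)⌉ = 40 payments (last £140.59); total interest = total paid − £12,550.00 = £2,410.59.
At £455.00/mo: 32 payments (last £385.63); total interest £1,940.63.
Payments saved = 40 − 32 = 8.

8 fewer payments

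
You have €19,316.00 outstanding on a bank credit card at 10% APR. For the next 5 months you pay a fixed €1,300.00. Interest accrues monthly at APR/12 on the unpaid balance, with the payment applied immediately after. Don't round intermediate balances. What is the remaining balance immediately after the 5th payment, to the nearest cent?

€13,525.12

Monthly rate r = 10%/12 = 0.833333% = 0.00833333.
Each month: B ← B·(1+r) − €1,300.00.
Month 1: interest €160.97; balance after payment €18,176.97.
Month 2: interest €151.47; balance after payment €17,028.44.
Month 3: interest €141.90; balance after payment €15,870.35.
Month 4: interest €132.25; balance after payment €14,702.60.
Month 5: interest €122.52; balance after payment €13,525.12.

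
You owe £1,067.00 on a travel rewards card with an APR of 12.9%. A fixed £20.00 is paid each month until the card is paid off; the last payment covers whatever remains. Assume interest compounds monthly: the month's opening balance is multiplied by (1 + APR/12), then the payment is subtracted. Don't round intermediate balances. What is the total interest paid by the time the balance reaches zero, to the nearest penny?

Monthly rate r = 12.9%/12 = 1.075% = 0.01075.
Payoff takes n = ⌈−ln(1 − rB₀/P)/ln(1+r)⌉ = ⌈79.697⌉ = 80 payments; the last is £13.97.
Total paid = 79·£20.00 + £13.97 = £1,593.97.
Total interest = total paid − principal = £1,593.97 − £1,067.00 = £526.97.

£526.97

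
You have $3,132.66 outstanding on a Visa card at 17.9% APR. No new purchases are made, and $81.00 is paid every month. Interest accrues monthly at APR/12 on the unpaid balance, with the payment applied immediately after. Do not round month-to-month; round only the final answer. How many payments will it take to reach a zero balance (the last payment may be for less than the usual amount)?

59 payments

Monthly rate r = 17.9%/12 = 1.49167% = 0.0149167.
Recurrence: B ← B·(1+r) − $81.00.
Month 1: interest $46.73; balance after payment $3,098.39.
Month 2: interest $46.22; balance after payment $3,063.61.
Closed form: n = −ln(1 − rB₀/P)/ln(1+r) = −ln(0.4231)/ln(1.01492) ≈ 58.092, so the balance reaches zero during payment 59.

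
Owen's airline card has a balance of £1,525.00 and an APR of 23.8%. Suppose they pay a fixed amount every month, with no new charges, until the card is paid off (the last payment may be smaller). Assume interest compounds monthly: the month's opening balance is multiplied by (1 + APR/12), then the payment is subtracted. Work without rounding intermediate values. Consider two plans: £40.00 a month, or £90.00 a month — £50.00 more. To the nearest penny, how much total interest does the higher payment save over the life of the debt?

£997.23

Monthly rate r = 23.8%/12 = 1.98333% = 0.0198333.
At £40.00/mo: n = ⌈−ln(1 − rB₀/P)/ln(1+r)⌉ = 72 payments (last £34.27); total interest = total paid − £1,525.00 = £1,349.27.
At £90.00/mo: 21 payments (last £77.04); total interest £352.04.
Interest saved = £1,349.27 − £352.04 = £997.23.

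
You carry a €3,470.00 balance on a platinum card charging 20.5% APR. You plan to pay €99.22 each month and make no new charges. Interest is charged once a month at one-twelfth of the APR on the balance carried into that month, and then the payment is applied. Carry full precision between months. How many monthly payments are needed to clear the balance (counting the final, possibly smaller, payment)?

Monthly rate r = 20.5%/12 = 1.70833% = 0.0170833.
Recurrence: B ← B·(1+r) − €99.22.
Month 1: interest €59.28; balance after payment €3,430.06.
Month 2: interest €58.60; balance after payment €3,389.44.
Closed form: n = −ln(1 − rB₀/P)/ln(1+r) = −ln(0.40255)/ln(1.01708) ≈ 53.718, so the balance reaches zero during payment 54.

54 months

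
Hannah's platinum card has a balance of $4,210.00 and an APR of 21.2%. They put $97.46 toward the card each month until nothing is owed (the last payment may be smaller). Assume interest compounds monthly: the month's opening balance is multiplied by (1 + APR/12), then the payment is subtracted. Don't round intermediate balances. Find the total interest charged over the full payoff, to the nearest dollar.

Monthly rate r = 21.2%/12 = 1.76667% = 0.0176667.
Payoff takes n = ⌈−ln(1 − rB₀/P)/ln(1+r)⌉ = ⌈82.246⌉ = 83 payments; the last is $24.16.
Total paid = 82·$97.46 + $24.16 = $8,015.88.
Total interest = total paid − principal = $8,015.88 − $4,210.00 = $3,805.88.

$3,806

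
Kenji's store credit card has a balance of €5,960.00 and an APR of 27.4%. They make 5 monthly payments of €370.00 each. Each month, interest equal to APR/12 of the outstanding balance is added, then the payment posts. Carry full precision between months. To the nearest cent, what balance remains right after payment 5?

Monthly rate r = 27.4%/12 = 2.28333% = 0.0228333.
Each month: B ← B·(1+r) − €370.00.
Month 1: interest €136.09; balance after payment €5,726.09.
Month 2: interest €130.75; balance after payment €5,486.83.
Month 3: interest €125.28; balance after payment €5,242.11.
Month 4: interest €119.69; balance after payment €4,991.81.
Month 5: interest €113.98; balance after payment €4,735.79.

€4,735.79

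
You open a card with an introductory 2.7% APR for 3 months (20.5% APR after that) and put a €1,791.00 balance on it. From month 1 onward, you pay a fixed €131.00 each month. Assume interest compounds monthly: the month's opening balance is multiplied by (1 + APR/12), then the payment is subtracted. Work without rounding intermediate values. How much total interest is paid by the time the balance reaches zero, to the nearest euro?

Promo months 1–3 at r₀ = 2.7%/12 = 0.00225; months 4+ at r₁ = 20.5%/12 = 0.0170833.
After month 3: iterate B ← B·(1+r₀) − €131.00 for 3 months → €1,409.23.
Then at r₁ with €131.00/mo: n₂ = −ln(1 − r₁·B/P)/ln(1+r₁) ≈ 11.99 → 12 more payments.
Total paid = 14·€131.00 + €129.43 = €1,963.43; interest = €1,963.43 − €1,791.00 = €172.43.

€172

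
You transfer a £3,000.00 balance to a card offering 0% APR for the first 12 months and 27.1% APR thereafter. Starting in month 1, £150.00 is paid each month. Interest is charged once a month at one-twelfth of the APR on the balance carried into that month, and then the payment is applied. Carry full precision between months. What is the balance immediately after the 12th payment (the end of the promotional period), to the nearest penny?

£1,200.00

Promo months 1–12 at r₀ = 0%/12 = 0; months 13+ at r₁ = 27.1%/12 = 0.0225833.
After month 12 (no interest yet): B = £3,000.00 − 12·£150.00 = £1,200.00.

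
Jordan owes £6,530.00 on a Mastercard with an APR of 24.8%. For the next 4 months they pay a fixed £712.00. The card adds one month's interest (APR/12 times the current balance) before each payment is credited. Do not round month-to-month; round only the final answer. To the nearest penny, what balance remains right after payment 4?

£4,149.27

Monthly rate r = 24.8%/12 = 2.06667% = 0.0206667.
Each month: B ← B·(1+r) − £712.00.
Month 1: interest £134.95; balance after payment £5,952.95.
Month 2: interest £123.03; balance after payment £5,363.98.
Month 3: interest £110.86; balance after payment £4,762.84.
Month 4: interest £98.43; balance after payment £4,149.27.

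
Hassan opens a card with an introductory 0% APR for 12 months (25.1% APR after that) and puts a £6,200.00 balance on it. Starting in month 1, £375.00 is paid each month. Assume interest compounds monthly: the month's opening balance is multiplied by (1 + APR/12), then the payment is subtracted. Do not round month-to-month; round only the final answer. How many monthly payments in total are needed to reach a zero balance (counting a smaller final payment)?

Promo months 1–12 at r₀ = 0%/12 = 0; months 13+ at r₁ = 25.1%/12 = 0.0209167.
After month 12 (no interest yet): B = £6,200.00 − 12·£375.00 = £1,700.00.
Then at r₁ with £375.00/mo: n₂ = −ln(1 − r₁·B/P)/ln(1+r₁) ≈ 4.81 → 5 more payments.

17 months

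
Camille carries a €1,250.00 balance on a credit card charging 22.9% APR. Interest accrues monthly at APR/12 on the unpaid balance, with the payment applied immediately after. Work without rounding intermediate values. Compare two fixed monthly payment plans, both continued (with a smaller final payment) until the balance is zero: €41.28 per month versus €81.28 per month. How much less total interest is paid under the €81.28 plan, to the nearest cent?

Monthly rate r = 22.9%/12 = 1.90833% = 0.0190833.
At €41.28/mo: n = ⌈−ln(1 − rB₀/P)/ln(1+r)⌉ = 46 payments (last €25.78); total interest = total paid − €1,250.00 = €633.38.
At €81.28/mo: 19 payments (last €30.89); total interest €243.93.
Interest saved = €633.38 − €243.93 = €389.45.

€389.45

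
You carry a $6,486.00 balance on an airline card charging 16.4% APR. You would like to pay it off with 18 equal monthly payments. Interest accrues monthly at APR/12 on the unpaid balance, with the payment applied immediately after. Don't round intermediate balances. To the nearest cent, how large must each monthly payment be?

$408.91

Monthly rate r = 16.4%/12 = 1.36667% = 0.0136667.
Level-payment amortization: P = B₀·r / (1 − (1+r)^(−n)) = 6486.00·0.0136667 / (1 − 1.01367^(−18)).
Denominator 1 − (1+r)^(−18) = 0.216774133.
P = 88.642 / 0.216774133 ≈ 408.91.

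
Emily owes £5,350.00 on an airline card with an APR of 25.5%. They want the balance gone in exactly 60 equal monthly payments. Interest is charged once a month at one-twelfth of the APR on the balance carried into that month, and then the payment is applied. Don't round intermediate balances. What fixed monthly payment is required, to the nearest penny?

£158.60

Monthly rate r = 25.5%/12 = 2.125% = 0.02125.
Level-payment amortization: P = B₀·r / (1 − (1+r)^(−n)) = 5350.00·0.02125 / (1 − 1.02125^(−60)).
Denominator 1 − (1+r)^(−60) = 0.71681136.
P = 113.688 / 0.71681136 ≈ 158.60.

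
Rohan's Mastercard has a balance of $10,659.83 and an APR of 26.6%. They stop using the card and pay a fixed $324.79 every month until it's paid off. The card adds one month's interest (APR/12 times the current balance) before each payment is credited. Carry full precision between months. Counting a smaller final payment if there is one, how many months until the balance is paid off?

Monthly rate r = 26.6%/12 = 2.21667% = 0.0221667.
Recurrence: B ← B·(1+r) − $324.79.
Month 1: interest $236.29; balance after payment $10,571.33.
Month 2: interest $234.33; balance after payment $10,480.87.
Closed form: n = −ln(1 − rB₀/P)/ln(1+r) = −ln(0.27247)/ln(1.02217) ≈ 59.304, so the balance reaches zero during payment 60.

60 months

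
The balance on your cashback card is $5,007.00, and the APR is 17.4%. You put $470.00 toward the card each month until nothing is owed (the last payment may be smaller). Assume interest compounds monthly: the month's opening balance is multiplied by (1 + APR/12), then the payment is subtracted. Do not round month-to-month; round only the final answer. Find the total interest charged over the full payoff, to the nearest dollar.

$472

Monthly rate r = 17.4%/12 = 1.45% = 0.0145.
Payoff takes n = ⌈−ln(1 − rB₀/P)/ln(1+r)⌉ = ⌈11.656⌉ = 12 payments; the last is $308.91.
Total paid = 11·$470.00 + $308.91 = $5,478.91.
Total interest = total paid − principal = $5,478.91 − $5,007.00 = $471.91.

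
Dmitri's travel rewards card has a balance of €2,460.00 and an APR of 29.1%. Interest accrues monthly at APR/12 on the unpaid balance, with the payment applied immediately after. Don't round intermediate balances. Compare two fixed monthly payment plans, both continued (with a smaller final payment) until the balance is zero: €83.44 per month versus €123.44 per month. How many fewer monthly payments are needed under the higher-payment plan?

Monthly rate r = 29.1%/12 = 2.425% = 0.02425.
At €83.44/mo: n = ⌈−ln(1 − rB₀/P)/ln(1+r)⌉ = 53 payments (last €31.99); total interest = total paid − €2,460.00 = €1,910.87.
At €123.44/mo: 28 payments (last €68.88); total interest €941.76.
Payments saved = 53 − 28 = 25.

25 fewer payments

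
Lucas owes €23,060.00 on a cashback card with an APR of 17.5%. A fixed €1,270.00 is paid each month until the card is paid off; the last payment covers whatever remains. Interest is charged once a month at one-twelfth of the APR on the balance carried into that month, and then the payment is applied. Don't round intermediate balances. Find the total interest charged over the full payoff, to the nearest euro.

Monthly rate r = 17.5%/12 = 1.45833% = 0.0145833.
Payoff takes n = ⌈−ln(1 − rB₀/P)/ln(1+r)⌉ = ⌈21.247⌉ = 22 payments; the last is €314.84.
Total paid = 21·€1,270.00 + €314.84 = €26,984.84.
Total interest = total paid − principal = €26,984.84 − €23,060.00 = €3,924.84.

€3,925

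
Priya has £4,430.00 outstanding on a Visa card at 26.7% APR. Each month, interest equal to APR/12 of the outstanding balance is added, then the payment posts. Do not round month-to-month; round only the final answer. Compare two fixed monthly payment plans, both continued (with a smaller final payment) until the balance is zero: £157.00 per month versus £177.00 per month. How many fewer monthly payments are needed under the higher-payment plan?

Monthly rate r = 26.7%/12 = 2.225% = 0.02225.
At £157.00/mo: n = ⌈−ln(1 − rB₀/P)/ln(1+r)⌉ = 45 payments (last £143.58); total interest = total paid − £4,430.00 = £2,621.58.
At £177.00/mo: 37 payments (last £174.50); total interest £2,116.50.
Payments saved = 45 − 37 = 8.

8 fewer payments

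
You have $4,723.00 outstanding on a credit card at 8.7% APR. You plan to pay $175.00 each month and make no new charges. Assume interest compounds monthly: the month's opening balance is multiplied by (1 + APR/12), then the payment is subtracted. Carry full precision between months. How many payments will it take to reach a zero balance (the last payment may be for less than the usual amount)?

31 months

Monthly rate r = 8.7%/12 = 0.725% = 0.00725.
Recurrence: B ← B·(1+r) − $175.00.
Month 1: interest $34.24; balance after payment $4,582.24.
Month 2: interest $33.22; balance after payment $4,440.46.
Closed form: n = −ln(1 − rB₀/P)/ln(1+r) = −ln(0.80433)/ln(1.00725) ≈ 30.142, so the balance reaches zero during payment 31.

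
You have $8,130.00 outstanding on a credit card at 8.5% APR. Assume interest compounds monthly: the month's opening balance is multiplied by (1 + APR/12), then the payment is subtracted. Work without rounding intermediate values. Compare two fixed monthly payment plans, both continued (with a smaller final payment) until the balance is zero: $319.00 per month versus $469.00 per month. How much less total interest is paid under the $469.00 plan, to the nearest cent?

$292.79

Monthly rate r = 8.5%/12 = 0.708333% = 0.00708333.
At $319.00/mo: n = ⌈−ln(1 − rB₀/P)/ln(1+r)⌉ = 29 payments (last $66.05); total interest = total paid − $8,130.00 = $868.05.
At $469.00/mo: 19 payments (last $263.26); total interest $575.26.
Interest saved = $868.05 − $575.26 = $292.79.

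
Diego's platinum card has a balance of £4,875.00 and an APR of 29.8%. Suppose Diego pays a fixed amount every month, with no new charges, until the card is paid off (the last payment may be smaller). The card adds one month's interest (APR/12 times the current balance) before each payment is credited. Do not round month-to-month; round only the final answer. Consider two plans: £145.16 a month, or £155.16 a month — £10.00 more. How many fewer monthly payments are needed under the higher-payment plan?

12 fewer payments

Monthly rate r = 29.8%/12 = 2.48333% = 0.0248333.
At £145.16/mo: n = ⌈−ln(1 − rB₀/P)/ln(1+r)⌉ = 74 payments (last £30.11); total interest = total paid − £4,875.00 = £5,751.79.
At £155.16/mo: 62 payments (last £119.90); total interest £4,709.66.
Payments saved = 74 − 62 = 12.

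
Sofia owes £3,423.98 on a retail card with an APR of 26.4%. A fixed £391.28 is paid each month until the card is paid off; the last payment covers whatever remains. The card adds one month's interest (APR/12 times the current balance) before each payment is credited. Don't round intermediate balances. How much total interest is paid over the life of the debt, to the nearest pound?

£421

Monthly rate r = 26.4%/12 = 2.2% = 0.022.
Payoff takes n = ⌈−ln(1 − rB₀/P)/ln(1+r)⌉ = ⌈9.826⌉ = 10 payments; the last is £323.87.
Total paid = 9·£391.28 + £323.87 = £3,845.39.
Total interest = total paid − principal = £3,845.39 − £3,423.98 = £421.41.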